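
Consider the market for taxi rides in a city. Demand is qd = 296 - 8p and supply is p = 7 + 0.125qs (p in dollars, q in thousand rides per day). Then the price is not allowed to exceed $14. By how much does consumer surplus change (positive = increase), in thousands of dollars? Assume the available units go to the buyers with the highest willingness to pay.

Rearranging supply gives qs = 8p - 56. In a free market, 296 - 8p = 8p - 56 gives the equilibrium p* = 22, q* = 120.
Because the ceiling (14) lies below the market-clearing price, it is binding.
At p = 14: qd = 296 - 8·14 = 184 and qs = 8·14 - 56 = 56.
Consumer surplus without the control is ½ · (37 - 22) · 120 = 900.
With the ceiling, 56 units are sold at 14 (assume they go to the highest-value buyers). The demand price at q = 56 is 30, so CS = ½ · [(37 - 14) + (30 - 14)] · 56 = 1092.
Change in consumer surplus = 1092 - 900 = 192.

192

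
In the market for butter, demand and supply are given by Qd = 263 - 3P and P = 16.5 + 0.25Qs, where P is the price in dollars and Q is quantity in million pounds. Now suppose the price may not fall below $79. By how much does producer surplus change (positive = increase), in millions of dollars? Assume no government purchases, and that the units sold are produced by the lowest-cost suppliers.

-320

Rearranging supply gives Qs = 4P - 66. Equilibrium: 263 - 3P = 4P - 66, so 329 = 7P and P* = 47, Q* = 122.
Because the floor (79) lies above the market-clearing price, it is binding.
At P = 79: Qd = 263 - 3·79 = 26 and Qs = 4·79 - 66 = 250.
Producer surplus without the control is ½ · (47 - 16.5) · 122 = 1860.5.
With the floor, 26 units are sold at 79. The supply price at Q = 26 is 23, so PS = ½ · [(79 - 16.5) + (79 - 23)] · 26 = 1540.5.
Change in producer surplus = 1540.5 - 1860.5 = -320.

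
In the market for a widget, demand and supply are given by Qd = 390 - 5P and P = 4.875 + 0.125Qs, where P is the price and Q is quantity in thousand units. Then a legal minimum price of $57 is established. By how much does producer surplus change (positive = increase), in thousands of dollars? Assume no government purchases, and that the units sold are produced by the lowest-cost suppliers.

Rearranging supply gives Qs = 8P - 39. In a free market, 390 - 5P = 8P - 39 gives the equilibrium P* = 33, Q* = 225.
The floor of 57 is above the equilibrium price 33, so it binds.
At P = 57: Qd = 390 - 5·57 = 105 and Qs = 8·57 - 39 = 417.
Producer surplus without the control is ½ · (33 - 4.875) · 225 = 3164.0625.
With the floor, 105 units are sold at 57. The supply price at Q = 105 is 18, so PS = ½ · [(57 - 4.875) + (57 - 18)] · 105 = 4784.0625.
Change in producer surplus = 4784.0625 - 3164.0625 = 1620.

1620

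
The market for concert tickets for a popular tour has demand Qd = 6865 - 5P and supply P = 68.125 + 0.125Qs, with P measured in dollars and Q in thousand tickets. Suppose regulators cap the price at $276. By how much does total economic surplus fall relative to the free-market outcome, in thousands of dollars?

898934.4

Rearranging supply gives Qs = 8P - 545. Without the control the market clears where 6865 - 5P = 8P - 545, i.e. P* = 570 and Q* = 4015.
Since 276 < 570, the ceiling is binding.
At P = 276: Qd = 6865 - 5·276 = 5485 and Qs = 8·276 - 545 = 1663.
Quantity traded falls to 1663. At Q = 1663 the demand price is (6865 - 1663)/5 = 1040.4 and the supply price is (545 + 1663)/8 = 276.
Deadweight loss = ½ · (1040.4 - 276) · (4015 - 1663) = ½ · 764.4 · 2352 = 898934.4.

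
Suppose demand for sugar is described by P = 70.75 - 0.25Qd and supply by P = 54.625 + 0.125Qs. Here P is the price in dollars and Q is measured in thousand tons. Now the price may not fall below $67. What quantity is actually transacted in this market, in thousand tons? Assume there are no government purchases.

15

Rearranging demand gives Qd = 283 - 4P; rearranging supply gives Qs = 8P - 437. Without the control the market clears where 283 - 4P = 8P - 437, i.e. P* = 60 and Q* = 43.
The floor of 67 is above the equilibrium price 60, so it binds.
At P = 67: Qd = 283 - 4·67 = 15 and Qs = 8·67 - 437 = 99.
The quantity actually transacted is the short side, demand: 15.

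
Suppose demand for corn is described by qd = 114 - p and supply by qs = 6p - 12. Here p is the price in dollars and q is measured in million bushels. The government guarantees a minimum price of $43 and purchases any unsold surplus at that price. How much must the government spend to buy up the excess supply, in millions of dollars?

7525

Setting quantity demanded equal to quantity supplied, 114 - p = 6p - 12, gives p* = 18 and q* = 96.
Since 43 > 18, the floor is binding.
At p = 43: qd = 114 - 43 = 71 and qs = 6·43 - 12 = 246.
Surplus = qs - qd = 175.
Government expenditure = surplus × support price = 175 × 43 = 7525.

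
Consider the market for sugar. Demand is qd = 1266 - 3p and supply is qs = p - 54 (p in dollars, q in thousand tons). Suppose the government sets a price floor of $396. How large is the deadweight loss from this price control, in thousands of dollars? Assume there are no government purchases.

Equilibrium: 1266 - 3p = p - 54, so 1320 = 4p and p* = 330, q* = 276.
The floor of 396 is above the equilibrium price 330, so it binds.
At p = 396: qd = 1266 - 3·396 = 78 and qs = 396 - 54 = 342.
Quantity traded falls to 78. At q = 78 the demand price is (1266 - 78)/3 = 396 and the supply price is 54 + 78 = 132.
Deadweight loss = ½ · (396 - 132) · (276 - 78) = ½ · 264 · 198 = 26136.

26136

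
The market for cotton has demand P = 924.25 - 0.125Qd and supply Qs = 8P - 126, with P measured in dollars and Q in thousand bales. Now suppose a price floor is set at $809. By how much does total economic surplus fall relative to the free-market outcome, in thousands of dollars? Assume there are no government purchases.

Rearranging demand gives Qd = 7394 - 8P. Equilibrium: 7394 - 8P = 8P - 126, so 7520 = 16P and P* = 470, Q* = 3634.
Because the floor (809) lies above the market-clearing price, it is binding.
At P = 809: Qd = 7394 - 8·809 = 922 and Qs = 8·809 - 126 = 6346.
Quantity traded falls to 922. At Q = 922 the demand price is (7394 - 922)/8 = 809 and the supply price is (126 + 922)/8 = 131.
Deadweight loss = ½ · (809 - 131) · (3634 - 922) = ½ · 678 · 2712 = 919368.

919368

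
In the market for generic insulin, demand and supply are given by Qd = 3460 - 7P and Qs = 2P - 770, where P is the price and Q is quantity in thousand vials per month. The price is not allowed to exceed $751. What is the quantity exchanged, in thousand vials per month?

Equilibrium: 3460 - 7P = 2P - 770, so 4230 = 9P and P* = 470, Q* = 170.
Since 751 is above P* = 470, the ceiling does not bind and the free-market outcome prevails.

170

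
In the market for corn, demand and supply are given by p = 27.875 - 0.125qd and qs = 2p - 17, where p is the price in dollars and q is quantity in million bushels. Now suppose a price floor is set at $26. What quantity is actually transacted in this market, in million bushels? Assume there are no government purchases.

Rearranging demand gives qd = 223 - 8p. In a free market, 223 - 8p = 2p - 17 gives the equilibrium p* = 24, q* = 31.
The floor of 26 is above the equilibrium price 24, so it binds.
At p = 26: qd = 223 - 8·26 = 15 and qs = 2·26 - 17 = 35.
The quantity actually transacted is the short side, demand: 15.

15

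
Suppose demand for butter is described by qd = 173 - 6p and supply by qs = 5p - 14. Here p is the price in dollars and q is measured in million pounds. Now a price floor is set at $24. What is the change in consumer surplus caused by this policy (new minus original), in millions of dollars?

-350

Equilibrium: 173 - 6p = 5p - 14, so 187 = 11p and p* = 17, q* = 71.
Because the floor (24) lies above the market-clearing price, it is binding.
At p = 24: qd = 173 - 6·24 = 29 and qs = 5·24 - 14 = 106.
Consumer surplus without the control is ½ · (173/6 - 17) · 71 = 5041/12.
With the floor, consumers buy 29 units at 24, so CS = ½ · (173/6 - 24) · 29 = 841/12.
Change in consumer surplus = 841/12 - 5041/12 = -350.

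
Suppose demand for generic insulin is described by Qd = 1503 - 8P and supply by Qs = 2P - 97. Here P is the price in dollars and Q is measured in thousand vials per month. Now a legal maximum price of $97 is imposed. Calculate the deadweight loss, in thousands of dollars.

Without the control the market clears where 1503 - 8P = 2P - 97, i.e. P* = 160 and Q* = 223.
The ceiling of 97 is below the equilibrium price 160, so it binds.
At P = 97: Qd = 1503 - 8·97 = 727 and Qs = 2·97 - 97 = 97.
Quantity traded falls to 97. At Q = 97 the demand price is (1503 - 97)/8 = 175.75 and the supply price is (97 + 97)/2 = 97.
Deadweight loss = ½ · (175.75 - 97) · (223 - 97) = ½ · 78.75 · 126 = 4961.25.

4961.25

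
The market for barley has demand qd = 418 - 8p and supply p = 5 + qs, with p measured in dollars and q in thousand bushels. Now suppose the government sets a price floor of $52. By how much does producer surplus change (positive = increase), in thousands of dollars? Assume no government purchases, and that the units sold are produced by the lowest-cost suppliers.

-790

Rearranging supply gives qs = p - 5. Equilibrium: 418 - 8p = p - 5, so 423 = 9p and p* = 47, q* = 42.
The floor of 52 is above the equilibrium price 47, so it binds.
At p = 52: qd = 418 - 8·52 = 2 and qs = 52 - 5 = 47.
Producer surplus without the control is ½ · (47 - 5) · 42 = 882.
With the floor, 2 units are sold at 52. The supply price at q = 2 is 7, so PS = ½ · [(52 - 5) + (52 - 7)] · 2 = 92.
Change in producer surplus = 92 - 882 = -790.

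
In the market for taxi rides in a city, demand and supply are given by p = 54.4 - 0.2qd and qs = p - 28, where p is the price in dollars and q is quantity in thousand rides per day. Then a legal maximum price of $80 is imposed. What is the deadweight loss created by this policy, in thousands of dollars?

0

Rearranging demand gives qd = 272 - 5p. Without the control the market clears where 272 - 5p = p - 28, i.e. p* = 50 and q* = 22.
Since 80 is above p* = 50, the ceiling does not bind and the free-market outcome prevails.
Since the control does not bind, no trades are prevented and deadweight loss is zero.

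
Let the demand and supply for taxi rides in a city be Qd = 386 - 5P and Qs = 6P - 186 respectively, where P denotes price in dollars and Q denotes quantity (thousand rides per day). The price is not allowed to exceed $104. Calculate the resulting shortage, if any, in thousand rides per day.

0

Setting quantity demanded equal to quantity supplied, 386 - 5P = 6P - 186, gives P* = 52 and Q* = 126.
The ceiling of 104 is above the equilibrium price 52, so it is not binding; the market clears at P* = 52, Q* = 126.
Since the control does not bind, there is no shortage.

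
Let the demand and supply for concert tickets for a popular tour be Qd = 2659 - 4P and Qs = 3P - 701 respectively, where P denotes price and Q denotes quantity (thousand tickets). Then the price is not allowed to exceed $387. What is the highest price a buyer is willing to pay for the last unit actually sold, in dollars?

549.75

Equilibrium: 2659 - 4P = 3P - 701, so 3360 = 7P and P* = 480, Q* = 739.
Since 387 < 480, the ceiling is binding.
At P = 387: Qd = 2659 - 4·387 = 1111 and Qs = 3·387 - 701 = 460.
Only 460 units reach the market. On the demand curve, the marginal buyer's willingness to pay at Q = 460 is (2659 - 460)/4 = 549.75.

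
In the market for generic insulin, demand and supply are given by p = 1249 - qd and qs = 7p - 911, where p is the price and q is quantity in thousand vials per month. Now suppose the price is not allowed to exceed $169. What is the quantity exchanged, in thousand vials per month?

Rearranging demand gives qd = 1249 - p. Setting quantity demanded equal to quantity supplied, 1249 - p = 7p - 911, gives p* = 270 and q* = 979.
Because the ceiling (169) lies below the market-clearing price, it is binding.
At p = 169: qd = 1249 - 169 = 1080 and qs = 7·169 - 911 = 272.
The quantity actually transacted is the short side, supply: 272.

272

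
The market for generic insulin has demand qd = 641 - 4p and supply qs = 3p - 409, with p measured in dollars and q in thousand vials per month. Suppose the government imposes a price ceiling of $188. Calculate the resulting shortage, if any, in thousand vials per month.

0

Without the control the market clears where 641 - 4p = 3p - 409, i.e. p* = 150 and q* = 41.
Since 188 is above p* = 150, the ceiling does not bind and the free-market outcome prevails.
Since the control does not bind, there is no shortage.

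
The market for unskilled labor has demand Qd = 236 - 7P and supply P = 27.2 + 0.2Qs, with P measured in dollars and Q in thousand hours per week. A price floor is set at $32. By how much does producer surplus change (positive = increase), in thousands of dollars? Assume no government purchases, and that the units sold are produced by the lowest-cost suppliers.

Rearranging supply gives Qs = 5P - 136. Equilibrium: 236 - 7P = 5P - 136, so 372 = 12P and P* = 31, Q* = 19.
Because the floor (32) lies above the market-clearing price, it is binding.
At P = 32: Qd = 236 - 7·32 = 12 and Qs = 5·32 - 136 = 24.
Producer surplus without the control is ½ · (31 - 27.2) · 19 = 36.1.
With the floor, 12 units are sold at 32. The supply price at Q = 12 is 29.6, so PS = ½ · [(32 - 27.2) + (32 - 29.6)] · 12 = 43.2.
Change in producer surplus = 43.2 - 36.1 = 7.1.

7.1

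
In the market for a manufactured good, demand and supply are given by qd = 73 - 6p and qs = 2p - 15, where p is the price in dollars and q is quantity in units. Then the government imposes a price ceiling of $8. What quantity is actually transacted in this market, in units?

1

Without the control the market clears where 73 - 6p = 2p - 15, i.e. p* = 11 and q* = 7.
The ceiling of 8 is below the equilibrium price 11, so it binds.
At p = 8: qd = 73 - 6·8 = 25 and qs = 2·8 - 15 = 1.
The quantity actually transacted is the short side, supply: 1.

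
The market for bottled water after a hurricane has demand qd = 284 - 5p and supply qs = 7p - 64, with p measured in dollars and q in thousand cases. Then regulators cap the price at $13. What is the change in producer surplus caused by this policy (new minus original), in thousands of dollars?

-1328

In a free market, 284 - 5p = 7p - 64 gives the equilibrium p* = 29, q* = 139.
Since 13 < 29, the ceiling is binding.
At p = 13: qd = 284 - 5·13 = 219 and qs = 7·13 - 64 = 27.
Producer surplus without the control is ½ · (29 - 64/7) · 139 = 19321/14.
With the ceiling, producers sell 27 units at 13, so PS = ½ · (13 - 64/7) · 27 = 729/14.
Change in producer surplus = 729/14 - 19321/14 = -1328.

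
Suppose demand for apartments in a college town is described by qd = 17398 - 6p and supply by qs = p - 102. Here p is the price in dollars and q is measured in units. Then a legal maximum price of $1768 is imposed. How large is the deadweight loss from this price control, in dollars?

In a free market, 17398 - 6p = p - 102 gives the equilibrium p* = 2500, q* = 2398.
Since 1768 < 2500, the ceiling is binding.
At p = 1768: qd = 17398 - 6·1768 = 6790 and qs = 1768 - 102 = 1666.
Quantity traded falls to 1666. At q = 1666 the demand price is (17398 - 1666)/6 = 2622 and the supply price is 102 + 1666 = 1768.
Deadweight loss = ½ · (2622 - 1768) · (2398 - 1666) = ½ · 854 · 732 = 312564.

312564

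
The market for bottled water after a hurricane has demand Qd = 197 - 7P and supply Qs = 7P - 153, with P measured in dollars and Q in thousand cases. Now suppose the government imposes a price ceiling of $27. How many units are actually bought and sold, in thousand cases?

22

In a free market, 197 - 7P = 7P - 153 gives the equilibrium P* = 25, Q* = 22.
The ceiling of 27 is above the equilibrium price 25, so it is not binding; the market clears at P* = 25, Q* = 22.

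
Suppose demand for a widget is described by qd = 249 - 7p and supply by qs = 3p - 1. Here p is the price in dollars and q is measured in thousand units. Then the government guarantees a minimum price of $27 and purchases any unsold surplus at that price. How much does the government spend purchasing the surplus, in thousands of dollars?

540

Equilibrium: 249 - 7p = 3p - 1, so 250 = 10p and p* = 25, q* = 74.
Because the floor (27) lies above the market-clearing price, it is binding.
At p = 27: qd = 249 - 7·27 = 60 and qs = 3·27 - 1 = 80.
Surplus = qs - qd = 20.
Government expenditure = surplus × support price = 20 × 27 = 540.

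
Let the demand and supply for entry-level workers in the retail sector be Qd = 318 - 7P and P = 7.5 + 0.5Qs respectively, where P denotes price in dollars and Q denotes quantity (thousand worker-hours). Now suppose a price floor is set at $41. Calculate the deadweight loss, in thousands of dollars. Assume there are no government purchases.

Rearranging supply gives Qs = 2P - 15. Without the control the market clears where 318 - 7P = 2P - 15, i.e. P* = 37 and Q* = 59.
The floor of 41 is above the equilibrium price 37, so it binds.
At P = 41: Qd = 318 - 7·41 = 31 and Qs = 2·41 - 15 = 67.
Quantity traded falls to 31. At Q = 31 the demand price is (318 - 31)/7 = 41 and the supply price is (15 + 31)/2 = 23.
Deadweight loss = ½ · (41 - 23) · (59 - 31) = ½ · 18 · 28 = 252.

252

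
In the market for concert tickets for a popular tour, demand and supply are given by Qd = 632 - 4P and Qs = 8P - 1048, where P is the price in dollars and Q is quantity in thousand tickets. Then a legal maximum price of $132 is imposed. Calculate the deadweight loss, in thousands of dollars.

Equilibrium: 632 - 4P = 8P - 1048, so 1680 = 12P and P* = 140, Q* = 72.
The ceiling of 132 is below the equilibrium price 140, so it binds.
At P = 132: Qd = 632 - 4·132 = 104 and Qs = 8·132 - 1048 = 8.
Quantity traded falls to 8. At Q = 8 the demand price is (632 - 8)/4 = 156 and the supply price is (1048 + 8)/8 = 132.
Deadweight loss = ½ · (156 - 132) · (72 - 8) = ½ · 24 · 64 = 768.

768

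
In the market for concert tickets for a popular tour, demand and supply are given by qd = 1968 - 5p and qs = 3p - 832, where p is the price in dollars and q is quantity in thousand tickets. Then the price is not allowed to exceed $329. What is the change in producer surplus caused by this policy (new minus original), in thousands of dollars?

Without the control the market clears where 1968 - 5p = 3p - 832, i.e. p* = 350 and q* = 218.
Because the ceiling (329) lies below the market-clearing price, it is binding.
At p = 329: qd = 1968 - 5·329 = 323 and qs = 3·329 - 832 = 155.
Producer surplus without the control is ½ · (350 - 832/3) · 218 = 23762/3.
With the ceiling, producers sell 155 units at 329, so PS = ½ · (329 - 832/3) · 155 = 24025/6.
Change in producer surplus = 24025/6 - 23762/3 = -3916.5.

-3916.5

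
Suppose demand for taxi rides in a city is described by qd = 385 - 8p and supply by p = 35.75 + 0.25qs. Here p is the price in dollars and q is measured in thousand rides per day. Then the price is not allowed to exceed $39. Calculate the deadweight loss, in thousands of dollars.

75

Rearranging supply gives qs = 4p - 143. Without the control the market clears where 385 - 8p = 4p - 143, i.e. p* = 44 and q* = 33.
Since 39 < 44, the ceiling is binding.
At p = 39: qd = 385 - 8·39 = 73 and qs = 4·39 - 143 = 13.
Quantity traded falls to 13. At q = 13 the demand price is (385 - 13)/8 = 46.5 and the supply price is (143 + 13)/4 = 39.
Deadweight loss = ½ · (46.5 - 39) · (33 - 13) = ½ · 7.5 · 20 = 75.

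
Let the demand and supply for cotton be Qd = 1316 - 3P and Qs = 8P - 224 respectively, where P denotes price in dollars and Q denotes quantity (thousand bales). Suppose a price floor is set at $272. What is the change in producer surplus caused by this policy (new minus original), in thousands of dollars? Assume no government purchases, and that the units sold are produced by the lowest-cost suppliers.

Equilibrium: 1316 - 3P = 8P - 224, so 1540 = 11P and P* = 140, Q* = 896.
Since 272 > 140, the floor is binding.
At P = 272: Qd = 1316 - 3·272 = 500 and Qs = 8·272 - 224 = 1952.
Producer surplus without the control is ½ · (140 - 28) · 896 = 50176.
With the floor, 500 units are sold at 272. The supply price at Q = 500 is 90.5, so PS = ½ · [(272 - 28) + (272 - 90.5)] · 500 = 106375.
Change in producer surplus = 106375 - 50176 = 56199.

56199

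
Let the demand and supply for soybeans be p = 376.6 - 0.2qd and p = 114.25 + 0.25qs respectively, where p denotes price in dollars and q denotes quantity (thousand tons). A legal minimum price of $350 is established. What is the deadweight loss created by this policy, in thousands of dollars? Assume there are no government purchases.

Rearranging demand gives qd = 1883 - 5p; rearranging supply gives qs = 4p - 457. In a free market, 1883 - 5p = 4p - 457 gives the equilibrium p* = 260, q* = 583.
Because the floor (350) lies above the market-clearing price, it is binding.
At p = 350: qd = 1883 - 5·350 = 133 and qs = 4·350 - 457 = 943.
Quantity traded falls to 133. At q = 133 the demand price is (1883 - 133)/5 = 350 and the supply price is (457 + 133)/4 = 147.5.
Deadweight loss = ½ · (350 - 147.5) · (583 - 133) = ½ · 202.5 · 450 = 45562.5.

45562.5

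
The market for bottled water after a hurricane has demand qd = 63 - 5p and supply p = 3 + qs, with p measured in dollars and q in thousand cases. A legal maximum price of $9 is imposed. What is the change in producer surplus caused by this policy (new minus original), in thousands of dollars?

-14

Rearranging supply gives qs = p - 3. Equilibrium: 63 - 5p = p - 3, so 66 = 6p and p* = 11, q* = 8.
The ceiling of 9 is below the equilibrium price 11, so it binds.
At p = 9: qd = 63 - 5·9 = 18 and qs = 9 - 3 = 6.
Producer surplus without the control is ½ · (11 - 3) · 8 = 32.
With the ceiling, producers sell 6 units at 9, so PS = ½ · (9 - 3) · 6 = 18.
Change in producer surplus = 18 - 32 = -14.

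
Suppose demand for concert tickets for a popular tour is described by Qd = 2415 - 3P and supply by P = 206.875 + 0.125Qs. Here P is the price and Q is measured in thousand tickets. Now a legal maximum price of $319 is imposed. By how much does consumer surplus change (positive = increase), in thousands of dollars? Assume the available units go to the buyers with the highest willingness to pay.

18003

Rearranging supply gives Qs = 8P - 1655. Without the control the market clears where 2415 - 3P = 8P - 1655, i.e. P* = 370 and Q* = 1305.
Because the ceiling (319) lies below the market-clearing price, it is binding.
At P = 319: Qd = 2415 - 3·319 = 1458 and Qs = 8·319 - 1655 = 897.
Consumer surplus without the control is ½ · (805 - 370) · 1305 = 283837.5.
With the ceiling, 897 units are sold at 319 (assume they go to the highest-value buyers). The demand price at Q = 897 is 506, so CS = ½ · [(805 - 319) + (506 - 319)] · 897 = 301840.5.
Change in consumer surplus = 301840.5 - 283837.5 = 18003.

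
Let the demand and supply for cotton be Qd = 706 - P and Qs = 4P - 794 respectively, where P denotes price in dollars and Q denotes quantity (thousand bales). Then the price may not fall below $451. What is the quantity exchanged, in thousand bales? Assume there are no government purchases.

255

Equilibrium: 706 - P = 4P - 794, so 1500 = 5P and P* = 300, Q* = 406.
Because the floor (451) lies above the market-clearing price, it is binding.
At P = 451: Qd = 706 - 451 = 255 and Qs = 4·451 - 794 = 1010.
The quantity actually transacted is the short side, demand: 255.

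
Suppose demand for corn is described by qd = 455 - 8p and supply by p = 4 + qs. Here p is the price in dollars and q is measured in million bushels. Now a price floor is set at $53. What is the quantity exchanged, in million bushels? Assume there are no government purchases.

Rearranging supply gives qs = p - 4. Equilibrium: 455 - 8p = p - 4, so 459 = 9p and p* = 51, q* = 47.
Since 53 > 51, the floor is binding.
At p = 53: qd = 455 - 8·53 = 31 and qs = 53 - 4 = 49.
The quantity actually transacted is the short side, demand: 31.

31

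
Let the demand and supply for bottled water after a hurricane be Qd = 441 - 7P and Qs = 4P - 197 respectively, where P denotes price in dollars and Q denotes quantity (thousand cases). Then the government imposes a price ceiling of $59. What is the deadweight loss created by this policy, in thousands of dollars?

0

Setting quantity demanded equal to quantity supplied, 441 - 7P = 4P - 197, gives P* = 58 and Q* = 35.
The ceiling of 59 is above the equilibrium price 58, so it is not binding; the market clears at P* = 58, Q* = 35.
Since the control does not bind, no trades are prevented and deadweight loss is zero.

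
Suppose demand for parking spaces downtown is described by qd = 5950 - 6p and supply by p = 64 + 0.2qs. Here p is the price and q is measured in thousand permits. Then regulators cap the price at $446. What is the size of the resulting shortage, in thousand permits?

1364

Rearranging supply gives qs = 5p - 320. Equilibrium: 5950 - 6p = 5p - 320, so 6270 = 11p and p* = 570, q* = 2530.
Since 446 < 570, the ceiling is binding.
At p = 446: qd = 5950 - 6·446 = 3274 and qs = 5·446 - 320 = 1910.
Shortage = qd - qs = 3274 - 1910 = 1364.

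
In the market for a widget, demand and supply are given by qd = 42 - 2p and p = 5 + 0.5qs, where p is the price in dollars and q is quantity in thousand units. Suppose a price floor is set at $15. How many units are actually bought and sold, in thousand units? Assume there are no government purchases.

12

Rearranging supply gives qs = 2p - 10. Equilibrium: 42 - 2p = 2p - 10, so 52 = 4p and p* = 13, q* = 16.
The floor of 15 is above the equilibrium price 13, so it binds.
At p = 15: qd = 42 - 2·15 = 12 and qs = 2·15 - 10 = 20.
The quantity actually transacted is the short side, demand: 12.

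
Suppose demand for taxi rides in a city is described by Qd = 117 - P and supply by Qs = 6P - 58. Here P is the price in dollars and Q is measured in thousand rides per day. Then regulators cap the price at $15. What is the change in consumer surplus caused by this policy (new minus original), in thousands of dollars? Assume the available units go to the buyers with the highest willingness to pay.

-1480

Equilibrium: 117 - P = 6P - 58, so 175 = 7P and P* = 25, Q* = 92.
Because the ceiling (15) lies below the market-clearing price, it is binding.
At P = 15: Qd = 117 - 15 = 102 and Qs = 6·15 - 58 = 32.
Consumer surplus without the control is ½ · (117 - 25) · 92 = 4232.
With the ceiling, 32 units are sold at 15 (assume they go to the highest-value buyers). The demand price at Q = 32 is 85, so CS = ½ · [(117 - 15) + (85 - 15)] · 32 = 2752.
Change in consumer surplus = 2752 - 4232 = -1480.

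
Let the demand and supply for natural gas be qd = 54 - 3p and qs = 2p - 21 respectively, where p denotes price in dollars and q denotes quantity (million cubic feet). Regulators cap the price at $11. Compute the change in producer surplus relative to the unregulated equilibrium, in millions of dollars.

In a free market, 54 - 3p = 2p - 21 gives the equilibrium p* = 15, q* = 9.
Since 11 < 15, the ceiling is binding.
At p = 11: qd = 54 - 3·11 = 21 and qs = 2·11 - 21 = 1.
Producer surplus without the control is ½ · (15 - 10.5) · 9 = 20.25.
With the ceiling, producers sell 1 units at 11, so PS = ½ · (11 - 10.5) · 1 = 0.25.
Change in producer surplus = 0.25 - 20.25 = -20.

-20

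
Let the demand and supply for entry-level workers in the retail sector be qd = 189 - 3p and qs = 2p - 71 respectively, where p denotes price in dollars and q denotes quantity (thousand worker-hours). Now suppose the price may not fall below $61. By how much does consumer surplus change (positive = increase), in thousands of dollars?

Without the control the market clears where 189 - 3p = 2p - 71, i.e. p* = 52 and q* = 33.
The floor of 61 is above the equilibrium price 52, so it binds.
At p = 61: qd = 189 - 3·61 = 6 and qs = 2·61 - 71 = 51.
Consumer surplus without the control is ½ · (63 - 52) · 33 = 181.5.
With the floor, consumers buy 6 units at 61, so CS = ½ · (63 - 61) · 6 = 6.
Change in consumer surplus = 6 - 181.5 = -175.5.

-175.5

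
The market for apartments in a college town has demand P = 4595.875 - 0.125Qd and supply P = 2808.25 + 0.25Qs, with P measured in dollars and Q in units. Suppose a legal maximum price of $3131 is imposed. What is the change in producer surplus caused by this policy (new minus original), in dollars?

-2632201

Rearranging demand gives Qd = 36767 - 8P; rearranging supply gives Qs = 4P - 11233. Without the control the market clears where 36767 - 8P = 4P - 11233, i.e. P* = 4000 and Q* = 4767.
Since 3131 < 4000, the ceiling is binding.
At P = 3131: Qd = 36767 - 8·3131 = 11719 and Qs = 4·3131 - 11233 = 1291.
Producer surplus without the control is ½ · (4000 - 2808.25) · 4767 = 2840536.125.
With the ceiling, producers sell 1291 units at 3131, so PS = ½ · (3131 - 2808.25) · 1291 = 208335.125.
Change in producer surplus = 208335.125 - 2840536.125 = -2632201.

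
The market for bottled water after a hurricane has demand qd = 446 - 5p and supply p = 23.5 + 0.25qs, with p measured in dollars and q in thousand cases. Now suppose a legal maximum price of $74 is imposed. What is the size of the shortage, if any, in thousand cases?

0

Rearranging supply gives qs = 4p - 94. Equilibrium: 446 - 5p = 4p - 94, so 540 = 9p and p* = 60, q* = 146.
Since 74 is above p* = 60, the ceiling does not bind and the free-market outcome prevails.
Since the control does not bind, there is no shortage.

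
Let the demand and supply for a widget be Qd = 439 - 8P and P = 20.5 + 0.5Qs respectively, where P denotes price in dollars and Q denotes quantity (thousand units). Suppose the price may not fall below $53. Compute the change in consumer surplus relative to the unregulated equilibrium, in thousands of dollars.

-175

Rearranging supply gives Qs = 2P - 41. Setting quantity demanded equal to quantity supplied, 439 - 8P = 2P - 41, gives P* = 48 and Q* = 55.
Because the floor (53) lies above the market-clearing price, it is binding.
At P = 53: Qd = 439 - 8·53 = 15 and Qs = 2·53 - 41 = 65.
Consumer surplus without the control is ½ · (54.875 - 48) · 55 = 189.0625.
With the floor, consumers buy 15 units at 53, so CS = ½ · (54.875 - 53) · 15 = 14.0625.
Change in consumer surplus = 14.0625 - 189.0625 = -175.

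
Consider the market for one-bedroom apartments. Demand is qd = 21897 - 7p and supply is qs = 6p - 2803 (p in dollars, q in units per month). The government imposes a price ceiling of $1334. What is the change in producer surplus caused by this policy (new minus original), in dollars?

-3904834

In a free market, 21897 - 7p = 6p - 2803 gives the equilibrium p* = 1900, q* = 8597.
The ceiling of 1334 is below the equilibrium price 1900, so it binds.
At p = 1334: qd = 21897 - 7·1334 = 12559 and qs = 6·1334 - 2803 = 5201.
Producer surplus without the control is ½ · (1900 - 2803/6) · 8597 = 73908409/12.
With the ceiling, producers sell 5201 units at 1334, so PS = ½ · (1334 - 2803/6) · 5201 = 27050401/12.
Change in producer surplus = 27050401/12 - 73908409/12 = -3904834.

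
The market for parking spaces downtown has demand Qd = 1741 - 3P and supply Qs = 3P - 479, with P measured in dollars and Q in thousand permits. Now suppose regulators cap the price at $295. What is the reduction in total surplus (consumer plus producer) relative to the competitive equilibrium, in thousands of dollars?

16875

Equilibrium: 1741 - 3P = 3P - 479, so 2220 = 6P and P* = 370, Q* = 631.
The ceiling of 295 is below the equilibrium price 370, so it binds.
At P = 295: Qd = 1741 - 3·295 = 856 and Qs = 3·295 - 479 = 406.
Quantity traded falls to 406. At Q = 406 the demand price is (1741 - 406)/3 = 445 and the supply price is (479 + 406)/3 = 295.
Deadweight loss = ½ · (445 - 295) · (631 - 406) = ½ · 150 · 225 = 16875.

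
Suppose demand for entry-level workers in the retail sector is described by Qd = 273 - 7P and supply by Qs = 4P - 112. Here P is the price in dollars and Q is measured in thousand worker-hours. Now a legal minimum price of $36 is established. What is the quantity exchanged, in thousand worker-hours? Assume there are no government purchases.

Without the control the market clears where 273 - 7P = 4P - 112, i.e. P* = 35 and Q* = 28.
Since 36 > 35, the floor is binding.
At P = 36: Qd = 273 - 7·36 = 21 and Qs = 4·36 - 112 = 32.
The quantity actually transacted is the short side, demand: 21.

21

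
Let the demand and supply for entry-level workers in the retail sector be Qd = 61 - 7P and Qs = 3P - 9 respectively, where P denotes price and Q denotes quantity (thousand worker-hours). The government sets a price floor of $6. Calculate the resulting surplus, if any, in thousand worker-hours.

0

Without the control the market clears where 61 - 7P = 3P - 9, i.e. P* = 7 and Q* = 12.
Since 6 is below P* = 7, the floor does not bind and the free-market outcome prevails.
Since the control does not bind, there is no surplus.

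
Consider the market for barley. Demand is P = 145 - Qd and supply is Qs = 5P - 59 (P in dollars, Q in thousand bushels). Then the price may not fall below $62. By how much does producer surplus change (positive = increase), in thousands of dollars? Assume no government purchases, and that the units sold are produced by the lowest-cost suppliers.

Rearranging demand gives Qd = 145 - P. Setting quantity demanded equal to quantity supplied, 145 - P = 5P - 59, gives P* = 34 and Q* = 111.
The floor of 62 is above the equilibrium price 34, so it binds.
At P = 62: Qd = 145 - 62 = 83 and Qs = 5·62 - 59 = 251.
Producer surplus without the control is ½ · (34 - 11.8) · 111 = 1232.1.
With the floor, 83 units are sold at 62. The supply price at Q = 83 is 28.4, so PS = ½ · [(62 - 11.8) + (62 - 28.4)] · 83 = 3477.7.
Change in producer surplus = 3477.7 - 1232.1 = 2245.6.

2245.6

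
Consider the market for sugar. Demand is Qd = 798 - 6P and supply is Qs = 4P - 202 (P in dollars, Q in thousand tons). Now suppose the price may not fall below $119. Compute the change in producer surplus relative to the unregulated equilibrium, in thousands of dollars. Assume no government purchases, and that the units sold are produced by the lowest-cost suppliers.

Without the control the market clears where 798 - 6P = 4P - 202, i.e. P* = 100 and Q* = 198.
Because the floor (119) lies above the market-clearing price, it is binding.
At P = 119: Qd = 798 - 6·119 = 84 and Qs = 4·119 - 202 = 274.
Producer surplus without the control is ½ · (100 - 50.5) · 198 = 4900.5.
With the floor, 84 units are sold at 119. The supply price at Q = 84 is 71.5, so PS = ½ · [(119 - 50.5) + (119 - 71.5)] · 84 = 4872.
Change in producer surplus = 4872 - 4900.5 = -28.5.

-28.5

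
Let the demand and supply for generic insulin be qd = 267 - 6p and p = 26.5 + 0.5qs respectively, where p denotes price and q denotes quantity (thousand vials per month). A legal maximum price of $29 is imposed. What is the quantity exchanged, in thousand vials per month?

Rearranging supply gives qs = 2p - 53. Setting quantity demanded equal to quantity supplied, 267 - 6p = 2p - 53, gives p* = 40 and q* = 27.
Since 29 < 40, the ceiling is binding.
At p = 29: qd = 267 - 6·29 = 93 and qs = 2·29 - 53 = 5.
The quantity actually transacted is the short side, supply: 5.

5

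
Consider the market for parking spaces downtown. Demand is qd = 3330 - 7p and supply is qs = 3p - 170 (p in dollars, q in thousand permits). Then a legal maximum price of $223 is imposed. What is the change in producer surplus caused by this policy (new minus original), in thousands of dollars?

In a free market, 3330 - 7p = 3p - 170 gives the equilibrium p* = 350, q* = 880.
Because the ceiling (223) lies below the market-clearing price, it is binding.
At p = 223: qd = 3330 - 7·223 = 1769 and qs = 3·223 - 170 = 499.
Producer surplus without the control is ½ · (350 - 170/3) · 880 = 387200/3.
With the ceiling, producers sell 499 units at 223, so PS = ½ · (223 - 170/3) · 499 = 249001/6.
Change in producer surplus = 249001/6 - 387200/3 = -87566.5.

-87566.5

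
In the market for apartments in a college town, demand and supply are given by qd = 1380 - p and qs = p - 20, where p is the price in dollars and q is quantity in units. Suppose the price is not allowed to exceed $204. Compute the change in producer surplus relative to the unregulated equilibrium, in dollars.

In a free market, 1380 - p = p - 20 gives the equilibrium p* = 700, q* = 680.
Since 204 < 700, the ceiling is binding.
At p = 204: qd = 1380 - 204 = 1176 and qs = 204 - 20 = 184.
Producer surplus without the control is ½ · (700 - 20) · 680 = 231200.
With the ceiling, producers sell 184 units at 204, so PS = ½ · (204 - 20) · 184 = 16928.
Change in producer surplus = 16928 - 231200 = -214272.

-214272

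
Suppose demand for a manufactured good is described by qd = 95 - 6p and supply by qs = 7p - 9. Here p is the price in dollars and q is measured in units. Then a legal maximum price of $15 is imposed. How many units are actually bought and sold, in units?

47

In a free market, 95 - 6p = 7p - 9 gives the equilibrium p* = 8, q* = 47.
The ceiling of 15 is above the equilibrium price 8, so it is not binding; the market clears at p* = 8, q* = 47.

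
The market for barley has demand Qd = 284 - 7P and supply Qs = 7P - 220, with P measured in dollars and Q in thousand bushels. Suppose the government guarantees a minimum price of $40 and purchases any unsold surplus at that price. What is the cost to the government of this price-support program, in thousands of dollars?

Setting quantity demanded equal to quantity supplied, 284 - 7P = 7P - 220, gives P* = 36 and Q* = 32.
The floor of 40 is above the equilibrium price 36, so it binds.
At P = 40: Qd = 284 - 7·40 = 4 and Qs = 7·40 - 220 = 60.
Surplus = Qs - Qd = 56.
Government expenditure = surplus × support price = 56 × 40 = 2240.

2240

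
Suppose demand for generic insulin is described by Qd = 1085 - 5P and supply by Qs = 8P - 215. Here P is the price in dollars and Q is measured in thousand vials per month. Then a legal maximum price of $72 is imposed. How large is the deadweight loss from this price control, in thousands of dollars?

Setting quantity demanded equal to quantity supplied, 1085 - 5P = 8P - 215, gives P* = 100 and Q* = 585.
Because the ceiling (72) lies below the market-clearing price, it is binding.
At P = 72: Qd = 1085 - 5·72 = 725 and Qs = 8·72 - 215 = 361.
Quantity traded falls to 361. At Q = 361 the demand price is (1085 - 361)/5 = 144.8 and the supply price is (215 + 361)/8 = 72.
Deadweight loss = ½ · (144.8 - 72) · (585 - 361) = ½ · 72.8 · 224 = 8153.6.

8153.6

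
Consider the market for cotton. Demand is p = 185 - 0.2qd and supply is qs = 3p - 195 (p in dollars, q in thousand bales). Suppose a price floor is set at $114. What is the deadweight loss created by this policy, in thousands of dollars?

0

Rearranging demand gives qd = 925 - 5p. In a free market, 925 - 5p = 3p - 195 gives the equilibrium p* = 140, q* = 225.
Since 114 is below p* = 140, the floor does not bind and the free-market outcome prevails.
Since the control does not bind, no trades are prevented and deadweight loss is zero.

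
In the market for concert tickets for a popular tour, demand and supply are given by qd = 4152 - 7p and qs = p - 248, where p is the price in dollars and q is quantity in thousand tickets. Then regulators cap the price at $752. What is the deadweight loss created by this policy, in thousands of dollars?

Without the control the market clears where 4152 - 7p = p - 248, i.e. p* = 550 and q* = 302.
Since 752 is above p* = 550, the ceiling does not bind and the free-market outcome prevails.
Since the control does not bind, no trades are prevented and deadweight loss is zero.

0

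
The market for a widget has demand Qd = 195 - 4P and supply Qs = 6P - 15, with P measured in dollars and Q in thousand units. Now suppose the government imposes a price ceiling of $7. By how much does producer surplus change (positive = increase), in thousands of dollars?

Setting quantity demanded equal to quantity supplied, 195 - 4P = 6P - 15, gives P* = 21 and Q* = 111.
Because the ceiling (7) lies below the market-clearing price, it is binding.
At P = 7: Qd = 195 - 4·7 = 167 and Qs = 6·7 - 15 = 27.
Producer surplus without the control is ½ · (21 - 2.5) · 111 = 1026.75.
With the ceiling, producers sell 27 units at 7, so PS = ½ · (7 - 2.5) · 27 = 60.75.
Change in producer surplus = 60.75 - 1026.75 = -966.

-966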